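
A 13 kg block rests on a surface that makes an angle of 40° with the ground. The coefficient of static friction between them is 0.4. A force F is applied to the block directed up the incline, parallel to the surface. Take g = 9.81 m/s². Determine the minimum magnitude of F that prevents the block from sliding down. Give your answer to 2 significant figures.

43 N

The normal force is N = mg cos 40° = 97.694 N. With F at its minimum the block is on the verge of sliding down, so static friction is at its maximum μ_s N = 0.4 × 97.694 = 39.078 N and acts up the slope.
Equilibrium along the incline: F + μ_s N = mg sin 40°, so F = 81.975 − 39.078 = 42.897 N.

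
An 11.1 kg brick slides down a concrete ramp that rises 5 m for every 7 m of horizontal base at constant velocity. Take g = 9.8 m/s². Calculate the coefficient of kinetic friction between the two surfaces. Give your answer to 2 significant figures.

0.71

At constant velocity the net force along the incline is zero: mg sin 35.54° = μ mg cos 35.54°.
So μ = tan 35.54° = 0.5812 / 0.8137 = 0.7143.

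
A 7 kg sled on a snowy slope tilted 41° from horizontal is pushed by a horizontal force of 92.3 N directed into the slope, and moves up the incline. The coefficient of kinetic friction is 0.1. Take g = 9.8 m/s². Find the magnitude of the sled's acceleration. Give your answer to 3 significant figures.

The horizontal push has components F cos 41° = 92.3 × 0.7547 = 69.659 N up the incline and F sin 41° = 92.3 × 0.6561 = 60.558 N pressing into the surface.
The normal force is therefore N = mg cos 41° + F sin 41° = 51.772 + 60.558 = 112.330 N, and kinetic friction down the slope is μN = 0.1 × 112.330 = 11.233 N.
Along the incline: F cos 41° − mg sin 41° − μN = ma, so 69.659 − 45.008 − 11.233 = 7 a, giving a = 1.9169 m/s².

1.92 m/s²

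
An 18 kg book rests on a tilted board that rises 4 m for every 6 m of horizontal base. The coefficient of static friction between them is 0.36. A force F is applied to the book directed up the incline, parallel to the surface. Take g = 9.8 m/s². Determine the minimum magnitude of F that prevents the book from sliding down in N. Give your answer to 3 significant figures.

The normal force is N = mg cos 33.69° = 146.774 N. With F at its minimum the book is on the verge of sliding down, so static friction is at its maximum μ_s N = 0.36 × 146.774 = 52.839 N and acts up the slope.
Equilibrium along the incline: F + μ_s N = mg sin 33.69°, so F = 97.849 − 52.839 = 45.010 N.

45.0 N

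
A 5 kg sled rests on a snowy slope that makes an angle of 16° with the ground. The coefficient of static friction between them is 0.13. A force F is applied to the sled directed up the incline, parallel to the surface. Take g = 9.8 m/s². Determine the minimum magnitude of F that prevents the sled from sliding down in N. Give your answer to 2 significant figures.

7.4 N

The normal force is N = mg cos 16° = 47.102 N. With F at its minimum the sled is on the verge of sliding down, so static friction is at its maximum μ_s N = 0.13 × 47.102 = 6.123 N and acts up the slope.
Equilibrium along the incline: F + μ_s N = mg sin 16°, so F = 13.506 − 6.123 = 7.383 N.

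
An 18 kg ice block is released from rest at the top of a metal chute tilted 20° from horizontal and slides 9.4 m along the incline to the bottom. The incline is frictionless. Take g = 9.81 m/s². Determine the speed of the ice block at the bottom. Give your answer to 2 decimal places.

The weight component along the incline is mg sin 20° = 60.394 N and the normal force is N = mg cos 20° = 165.931 N.
With no friction, a = g sin 20° = 3.3552 m/s².
Starting from rest over a distance of 9.4 m, v² = 2aL = 2 × 3.3552 × 9.4 = 63.0778, so v = 7.9422 m/s.

7.94 m/s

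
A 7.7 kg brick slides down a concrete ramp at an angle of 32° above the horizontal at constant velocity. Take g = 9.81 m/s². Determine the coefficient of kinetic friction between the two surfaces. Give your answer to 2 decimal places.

0.62

At constant velocity the net force along the incline is zero: mg sin 32° = μ mg cos 32°.
So μ = tan 32° = 0.5299 / 0.8480 = 0.6249.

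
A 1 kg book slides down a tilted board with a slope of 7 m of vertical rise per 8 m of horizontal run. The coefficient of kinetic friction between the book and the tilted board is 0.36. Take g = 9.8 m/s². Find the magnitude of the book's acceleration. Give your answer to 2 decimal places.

Resolving the weight along the incline: the component pulling the book down the slope is mg sin 41.19° = 1 × 9.8 × 0.6585 = 6.453 N, and the normal force is N = mg cos 41.19° = 1 × 9.8 × 0.7526 = 7.375 N.
Kinetic friction acts up the slope with magnitude f = μN = 0.36 × 7.375 = 2.655 N.
Net force along the incline is 6.453 − 2.655 = 3.798 N, so a = 3.798 / 1 = 3.7980 m/s².

3.80 m/s²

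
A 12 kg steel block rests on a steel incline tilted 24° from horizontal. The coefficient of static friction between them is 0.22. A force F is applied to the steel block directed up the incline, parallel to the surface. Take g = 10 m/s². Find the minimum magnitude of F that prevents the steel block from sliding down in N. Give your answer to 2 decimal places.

The normal force is N = mg cos 24° = 109.625 N. With F at its minimum the steel block is on the verge of sliding down, so static friction is at its maximum μ_s N = 0.22 × 109.625 = 24.117 N and acts up the slope.
Equilibrium along the incline: F + μ_s N = mg sin 24°, so F = 48.808 − 24.117 = 24.691 N.

24.69 N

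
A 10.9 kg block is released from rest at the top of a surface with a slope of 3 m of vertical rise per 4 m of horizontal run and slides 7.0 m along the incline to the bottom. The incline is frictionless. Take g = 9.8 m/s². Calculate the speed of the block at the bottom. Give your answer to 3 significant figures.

9.07 m/s

The weight component along the incline is mg sin 36.87° = 64.092 N and the normal force is N = mg cos 36.87° = 85.456 N.
With no friction, a = g sin 36.87° = 5.8800 m/s².
Starting from rest over a distance of 7.0 m, v² = 2aL = 2 × 5.8800 × 7.0 = 82.3200, so v = 9.0730 m/s.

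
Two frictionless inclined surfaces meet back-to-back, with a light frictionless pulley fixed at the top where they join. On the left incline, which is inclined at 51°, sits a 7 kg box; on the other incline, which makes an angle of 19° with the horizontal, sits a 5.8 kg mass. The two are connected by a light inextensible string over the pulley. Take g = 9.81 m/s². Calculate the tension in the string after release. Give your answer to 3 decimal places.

Resolve each weight along its own incline: the 7 kg mass has component 7 × 9.81 × sin 51° = 53.367 N down its slope, and the 5.8 kg mass has 5.8 × 9.81 × sin 19° = 18.524 N down its slope.
The 7 kg side's 53.367 N exceeds the other side's 18.524 N, so that mass slides down and the 5.8 kg mass slides up. Taking that direction as positive, Newton's second law for the whole system gives 53.367 − 18.524 = (7 + 5.8) a, so a = 34.843 / 12.8 = 2.7221 m/s².
For the 5.8 kg mass (up-slope positive): T − 18.524 = 5.8 × 2.7221, so T = 34.312 N.

34.312 N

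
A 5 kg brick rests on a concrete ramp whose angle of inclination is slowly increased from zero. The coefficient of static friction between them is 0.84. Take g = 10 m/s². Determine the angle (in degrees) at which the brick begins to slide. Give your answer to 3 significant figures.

At the threshold of sliding, static friction is at its maximum μ_s N and exactly balances the weight component along the incline: mg sin θ = μ_s mg cos θ.
Hence tan θ = μ_s = 0.84, so θ = arctan(0.84) = 40.0303°.

40.0°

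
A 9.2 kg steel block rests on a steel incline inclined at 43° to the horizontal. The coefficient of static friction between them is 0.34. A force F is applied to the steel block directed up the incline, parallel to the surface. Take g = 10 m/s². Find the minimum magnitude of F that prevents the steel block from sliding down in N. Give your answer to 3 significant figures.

39.9 N

The normal force is N = mg cos 43° = 67.285 N. With F at its minimum the steel block is on the verge of sliding down, so static friction is at its maximum μ_s N = 0.34 × 67.285 = 22.877 N and acts up the slope.
Equilibrium along the incline: F + μ_s N = mg sin 43°, so F = 62.744 − 22.877 = 39.867 N.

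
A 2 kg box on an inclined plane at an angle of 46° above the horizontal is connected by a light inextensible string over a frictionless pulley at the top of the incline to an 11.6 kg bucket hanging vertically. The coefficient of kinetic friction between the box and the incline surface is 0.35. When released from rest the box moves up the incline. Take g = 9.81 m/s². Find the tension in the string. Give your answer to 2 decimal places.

For the box on the incline: the weight component along the slope is m₁g sin 46° = 2 × 9.81 × 0.7193 = 14.113 N and the normal force is N = m₁g cos 46° = 13.629 N.
Kinetic friction opposes the box's motion up the incline: f = μN = 0.35 × 13.629 = 4.770 N acting down the slope.
Newton's second law for the box (up-slope positive): T − 14.113 − 4.770 = 2 a. For the hanging bucket (downward positive): 11.6 × 9.81 − T = 11.6 a.
Adding the two equations eliminates T: 94.913 = 13.6 a, so a = 6.9789 m/s².
Then from the hanging bucket's equation, T = 11.6 × (9.81 − 6.9789) = 32.841 N.

32.84 N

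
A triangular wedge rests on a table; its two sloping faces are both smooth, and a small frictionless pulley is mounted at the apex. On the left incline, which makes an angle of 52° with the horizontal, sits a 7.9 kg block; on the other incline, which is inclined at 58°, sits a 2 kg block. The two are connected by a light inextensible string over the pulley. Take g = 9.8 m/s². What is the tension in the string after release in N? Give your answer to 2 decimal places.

Resolve each weight along its own incline: the 7.9 kg mass has component 7.9 × 9.8 × sin 52° = 61.008 N down its slope, and the 2 kg mass has 2 × 9.8 × sin 58° = 16.622 N down its slope.
The 7.9 kg side's 61.008 N exceeds the other side's 16.622 N, so that mass slides down and the 2 kg mass slides up. Taking that direction as positive, Newton's second law for the whole system gives 61.008 − 16.622 = (7.9 + 2) a, so a = 44.386 / 9.9 = 4.4834 m/s².
For the 2 kg mass (up-slope positive): T − 16.622 = 2 × 4.4834, so T = 25.589 N.

25.59 N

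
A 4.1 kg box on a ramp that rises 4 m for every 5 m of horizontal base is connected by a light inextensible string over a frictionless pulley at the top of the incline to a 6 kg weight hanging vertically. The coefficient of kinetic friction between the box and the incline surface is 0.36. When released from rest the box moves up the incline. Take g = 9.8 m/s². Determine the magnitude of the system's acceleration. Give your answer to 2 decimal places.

2.22 m/s²

For the box on the incline: the weight component along the slope is m₁g sin 38.66° = 4.1 × 9.8 × 0.6247 = 25.100 N and the normal force is N = m₁g cos 38.66° = 31.375 N.
Kinetic friction opposes the box's motion up the incline: f = μN = 0.36 × 31.375 = 11.295 N acting down the slope.
Newton's second law for the box (up-slope positive): T − 25.100 − 11.295 = 4.1 a. For the hanging weight (downward positive): 6 × 9.8 − T = 6 a.
Adding the two equations eliminates T: 22.405 = 10.1 a, so a = 2.2183 m/s².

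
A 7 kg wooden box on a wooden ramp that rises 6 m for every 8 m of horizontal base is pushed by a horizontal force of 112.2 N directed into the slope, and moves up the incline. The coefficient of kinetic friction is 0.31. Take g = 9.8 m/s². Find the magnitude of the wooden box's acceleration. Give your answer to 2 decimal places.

1.53 m/s²

The horizontal push has components F cos 36.87° = 112.2 × 0.8000 = 89.760 N up the incline and F sin 36.87° = 112.2 × 0.6000 = 67.320 N pressing into the surface.
The normal force is therefore N = mg cos 36.87° + F sin 36.87° = 54.880 + 67.320 = 122.200 N, and kinetic friction down the slope is μN = 0.31 × 122.200 = 37.882 N.
Along the incline: F cos 36.87° − mg sin 36.87° − μN = ma, so 89.760 − 41.160 − 37.882 = 7 a, giving a = 1.5311 m/s².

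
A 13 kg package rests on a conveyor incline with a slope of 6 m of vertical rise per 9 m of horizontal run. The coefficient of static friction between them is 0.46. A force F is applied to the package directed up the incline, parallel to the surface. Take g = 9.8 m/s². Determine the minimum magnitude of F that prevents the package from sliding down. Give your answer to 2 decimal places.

The normal force is N = mg cos 33.69° = 106.003 N. With F at its minimum the package is on the verge of sliding down, so static friction is at its maximum μ_s N = 0.46 × 106.003 = 48.761 N and acts up the slope.
Equilibrium along the incline: F + μ_s N = mg sin 33.69°, so F = 70.669 − 48.761 = 21.908 N.

21.91 N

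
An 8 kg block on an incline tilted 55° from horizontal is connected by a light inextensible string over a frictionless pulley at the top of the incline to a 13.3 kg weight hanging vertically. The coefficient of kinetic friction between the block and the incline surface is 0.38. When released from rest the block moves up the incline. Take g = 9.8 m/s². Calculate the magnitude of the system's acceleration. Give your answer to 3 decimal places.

For the block on the incline: the weight component along the slope is m₁g sin 55° = 8 × 9.8 × 0.8192 = 64.225 N and the normal force is N = m₁g cos 55° = 44.968 N.
Kinetic friction opposes the block's motion up the incline: f = μN = 0.38 × 44.968 = 17.088 N acting down the slope.
Newton's second law for the block (up-slope positive): T − 64.225 − 17.088 = 8 a. For the hanging weight (downward positive): 13.3 × 9.8 − T = 13.3 a.
Adding the two equations eliminates T: 49.027 = 21.3 a, so a = 2.3017 m/s².

2.302 m/s²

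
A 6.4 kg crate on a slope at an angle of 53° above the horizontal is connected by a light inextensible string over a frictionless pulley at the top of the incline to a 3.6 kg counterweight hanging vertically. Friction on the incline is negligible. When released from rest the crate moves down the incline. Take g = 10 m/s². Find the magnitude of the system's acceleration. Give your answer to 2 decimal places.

1.51 m/s²

For the crate on the incline: the weight component along the slope is m₁g sin 53° = 6.4 × 10 × 0.7986 = 51.110 N and the normal force is N = m₁g cos 53° = 38.516 N.
Newton's second law for the crate (down-slope positive): 51.110 − T = 6.4 a. For the hanging counterweight (upward positive): T − 3.6 × 10 = 3.6 a.
Adding the two equations eliminates T: 15.110 = 10 a, so a = 1.5110 m/s².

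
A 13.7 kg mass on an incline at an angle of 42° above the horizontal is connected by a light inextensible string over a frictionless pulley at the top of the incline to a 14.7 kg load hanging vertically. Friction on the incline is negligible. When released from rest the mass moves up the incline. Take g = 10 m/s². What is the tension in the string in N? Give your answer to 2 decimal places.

For the mass on the incline: the weight component along the slope is m₁g sin 42° = 13.7 × 10 × 0.6691 = 91.667 N and the normal force is N = m₁g cos 42° = 101.811 N.
Newton's second law for the mass (up-slope positive): T − 91.667 = 13.7 a. For the hanging load (downward positive): 14.7 × 10 − T = 14.7 a.
Adding the two equations eliminates T: 55.333 = 28.4 a, so a = 1.9483 m/s².
Then from the hanging load's equation, T = 14.7 × (10 − 1.9483) = 118.360 N.

118.36 N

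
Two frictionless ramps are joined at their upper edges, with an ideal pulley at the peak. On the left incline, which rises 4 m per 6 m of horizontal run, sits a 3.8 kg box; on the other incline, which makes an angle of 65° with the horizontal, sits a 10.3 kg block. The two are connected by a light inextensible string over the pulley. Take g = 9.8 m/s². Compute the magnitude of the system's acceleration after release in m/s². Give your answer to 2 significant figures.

5.0 m/s²

Resolve each weight along its own incline: the 3.8 kg mass has component 3.8 × 9.8 × sin 33.69° = 20.657 N down its slope, and the 10.3 kg mass has 10.3 × 9.8 × sin 65° = 91.483 N down its slope.
The 10.3 kg side's 91.483 N exceeds the other side's 20.657 N, so that mass slides down and the 3.8 kg mass slides up. Taking that direction as positive, Newton's second law for the whole system gives 91.483 − 20.657 = (3.8 + 10.3) a, so a = 70.826 / 14.1 = 5.0231 m/s².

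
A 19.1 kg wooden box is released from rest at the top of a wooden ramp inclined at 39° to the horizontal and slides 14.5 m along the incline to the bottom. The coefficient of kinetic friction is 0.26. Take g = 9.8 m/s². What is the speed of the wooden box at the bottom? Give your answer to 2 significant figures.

The weight component along the incline is mg sin 39° = 117.796 N and the normal force is N = mg cos 39° = 145.466 N.
Friction up the slope is f = μN = 0.26 × 145.466 = 37.821 N, so the net downslope force is 117.796 − 37.821 = 79.975 N and a = 79.975 / 19.1 = 4.1872 m/s².
Starting from rest over a distance of 14.5 m, v² = 2aL = 2 × 4.1872 × 14.5 = 121.4288, so v = 11.0195 m/s.

11 m/s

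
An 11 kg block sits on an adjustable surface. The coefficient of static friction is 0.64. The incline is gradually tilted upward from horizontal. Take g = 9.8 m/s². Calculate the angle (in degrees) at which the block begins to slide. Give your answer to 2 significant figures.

33°

At the threshold of sliding, static friction is at its maximum μ_s N and exactly balances the weight component along the incline: mg sin θ = μ_s mg cos θ.
Hence tan θ = μ_s = 0.64, so θ = arctan(0.64) = 32.6192°.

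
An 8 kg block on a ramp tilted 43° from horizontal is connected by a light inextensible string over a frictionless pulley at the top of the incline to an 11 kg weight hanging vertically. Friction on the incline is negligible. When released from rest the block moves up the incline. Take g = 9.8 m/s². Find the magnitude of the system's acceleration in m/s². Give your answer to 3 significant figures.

2.86 m/s²

For the block on the incline: the weight component along the slope is m₁g sin 43° = 8 × 9.8 × 0.6820 = 53.469 N and the normal force is N = m₁g cos 43° = 57.338 N.
Newton's second law for the block (up-slope positive): T − 53.469 = 8 a. For the hanging weight (downward positive): 11 × 9.8 − T = 11 a.
Adding the two equations eliminates T: 54.331 = 19 a, so a = 2.8595 m/s².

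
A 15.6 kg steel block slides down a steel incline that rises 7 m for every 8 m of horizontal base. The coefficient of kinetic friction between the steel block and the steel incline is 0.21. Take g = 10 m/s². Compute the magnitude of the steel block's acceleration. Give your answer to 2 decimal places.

Resolving the weight along the incline: the component pulling the steel block down the slope is mg sin 41.19° = 15.6 × 10 × 0.6585 = 102.726 N, and the normal force is N = mg cos 41.19° = 15.6 × 10 × 0.7526 = 117.406 N.
Kinetic friction acts up the slope with magnitude f = μN = 0.21 × 117.406 = 24.655 N.
Net force along the incline is 102.726 − 24.655 = 78.071 N, so a = 78.071 / 15.6 = 5.0046 m/s².

5.00 m/s²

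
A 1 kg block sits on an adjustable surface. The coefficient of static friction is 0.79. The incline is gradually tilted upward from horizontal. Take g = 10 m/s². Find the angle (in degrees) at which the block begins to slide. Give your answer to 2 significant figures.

At the threshold of sliding, static friction is at its maximum μ_s N and exactly balances the weight component along the incline: mg sin θ = μ_s mg cos θ.
Hence tan θ = μ_s = 0.79, so θ = arctan(0.79) = 38.3087°.

38°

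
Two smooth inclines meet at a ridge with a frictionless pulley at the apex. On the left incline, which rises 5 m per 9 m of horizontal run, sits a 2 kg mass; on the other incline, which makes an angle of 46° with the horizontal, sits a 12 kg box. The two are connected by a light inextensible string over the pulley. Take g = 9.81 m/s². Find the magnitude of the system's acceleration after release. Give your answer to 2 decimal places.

Resolve each weight along its own incline: the 2 kg mass has component 2 × 9.81 × sin 29.05° = 9.528 N down its slope, and the 12 kg mass has 12 × 9.81 × sin 46° = 84.681 N down its slope.
The 12 kg side's 84.681 N exceeds the other side's 9.528 N, so that mass slides down and the 2 kg mass slides up. Taking that direction as positive, Newton's second law for the whole system gives 84.681 − 9.528 = (2 + 12) a, so a = 75.153 / 14 = 5.3681 m/s².

5.37 m/s²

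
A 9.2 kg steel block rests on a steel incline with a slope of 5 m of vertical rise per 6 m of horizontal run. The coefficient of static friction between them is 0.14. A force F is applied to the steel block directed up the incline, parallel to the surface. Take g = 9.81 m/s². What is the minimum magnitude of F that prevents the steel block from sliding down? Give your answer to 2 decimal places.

The normal force is N = mg cos 39.81° = 69.334 N. With F at its minimum the steel block is on the verge of sliding down, so static friction is at its maximum μ_s N = 0.14 × 69.334 = 9.707 N and acts up the slope.
Equilibrium along the incline: F + μ_s N = mg sin 39.81°, so F = 57.778 − 9.707 = 48.071 N.

48.07 N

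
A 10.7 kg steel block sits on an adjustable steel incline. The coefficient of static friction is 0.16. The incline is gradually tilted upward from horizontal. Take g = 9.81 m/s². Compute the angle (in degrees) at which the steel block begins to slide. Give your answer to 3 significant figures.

9.09°

At the threshold of sliding, static friction is at its maximum μ_s N and exactly balances the weight component along the incline: mg sin θ = μ_s mg cos θ.
Hence tan θ = μ_s = 0.16, so θ = arctan(0.16) = 9.0903°.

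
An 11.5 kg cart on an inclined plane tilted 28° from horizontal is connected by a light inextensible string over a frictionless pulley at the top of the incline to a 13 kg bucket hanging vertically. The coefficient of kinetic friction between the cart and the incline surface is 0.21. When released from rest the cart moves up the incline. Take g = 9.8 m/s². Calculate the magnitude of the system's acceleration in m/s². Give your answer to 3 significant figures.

For the cart on the incline: the weight component along the slope is m₁g sin 28° = 11.5 × 9.8 × 0.4695 = 52.913 N and the normal force is N = m₁g cos 28° = 99.508 N.
Kinetic friction opposes the cart's motion up the incline: f = μN = 0.21 × 99.508 = 20.897 N acting down the slope.
Newton's second law for the cart (up-slope positive): T − 52.913 − 20.897 = 11.5 a. For the hanging bucket (downward positive): 13 × 9.8 − T = 13 a.
Adding the two equations eliminates T: 53.590 = 24.5 a, so a = 2.1873 m/s².

2.19 m/s²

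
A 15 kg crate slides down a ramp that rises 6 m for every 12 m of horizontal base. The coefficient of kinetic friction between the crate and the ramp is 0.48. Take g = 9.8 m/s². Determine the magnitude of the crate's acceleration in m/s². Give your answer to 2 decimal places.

0.18 m/s²

Resolving the weight along the incline: the component pulling the crate down the slope is mg sin 26.57° = 15 × 9.8 × 0.4472 = 65.738 N, and the normal force is N = mg cos 26.57° = 15 × 9.8 × 0.8944 = 131.477 N.
Kinetic friction acts up the slope with magnitude f = μN = 0.48 × 131.477 = 63.109 N.
Net force along the incline is 65.738 − 63.109 = 2.629 N, so a = 2.629 / 15 = 0.1753 m/s².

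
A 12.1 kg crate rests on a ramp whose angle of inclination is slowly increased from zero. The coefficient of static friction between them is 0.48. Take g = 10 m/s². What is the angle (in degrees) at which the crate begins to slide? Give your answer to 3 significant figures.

At the threshold of sliding, static friction is at its maximum μ_s N and exactly balances the weight component along the incline: mg sin θ = μ_s mg cos θ.
Hence tan θ = μ_s = 0.48, so θ = arctan(0.48) = 25.6410°.

25.6°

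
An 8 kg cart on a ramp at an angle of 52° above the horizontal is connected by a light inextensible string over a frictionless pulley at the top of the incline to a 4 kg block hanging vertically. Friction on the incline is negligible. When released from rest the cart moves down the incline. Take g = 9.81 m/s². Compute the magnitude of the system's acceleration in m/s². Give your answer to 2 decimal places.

1.88 m/s²

For the cart on the incline: the weight component along the slope is m₁g sin 52° = 8 × 9.81 × 0.7880 = 61.842 N and the normal force is N = m₁g cos 52° = 48.317 N.
Newton's second law for the cart (down-slope positive): 61.842 − T = 8 a. For the hanging block (upward positive): T − 4 × 9.81 = 4 a.
Adding the two equations eliminates T: 22.602 = 12 a, so a = 1.8835 m/s².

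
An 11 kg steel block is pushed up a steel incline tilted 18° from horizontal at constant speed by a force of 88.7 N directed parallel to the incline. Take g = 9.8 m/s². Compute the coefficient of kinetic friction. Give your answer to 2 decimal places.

At constant speed ΣF = 0 along the incline. The applied 88.7 N acts up the slope; the weight component mg sin 18° = 33.312 N and kinetic friction μN both act down the slope.
So 88.7 = 33.312 + μ × 102.524, giving μ = (88.7 − 33.312) / 102.524 = 0.5402.

0.54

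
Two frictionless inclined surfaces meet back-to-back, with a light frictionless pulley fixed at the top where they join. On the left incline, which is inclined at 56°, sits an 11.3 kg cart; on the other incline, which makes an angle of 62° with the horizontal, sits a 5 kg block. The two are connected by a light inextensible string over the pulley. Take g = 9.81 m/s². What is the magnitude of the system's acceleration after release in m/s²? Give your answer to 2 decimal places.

Resolve each weight along its own incline: the 11.3 kg mass has component 11.3 × 9.81 × sin 56° = 91.901 N down its slope, and the 5 kg mass has 5 × 9.81 × sin 62° = 43.309 N down its slope.
The 11.3 kg side's 91.901 N exceeds the other side's 43.309 N, so that mass slides down and the 5 kg mass slides up. Taking that direction as positive, Newton's second law for the whole system gives 91.901 − 43.309 = (11.3 + 5) a, so a = 48.592 / 16.3 = 2.9811 m/s².

2.98 m/s²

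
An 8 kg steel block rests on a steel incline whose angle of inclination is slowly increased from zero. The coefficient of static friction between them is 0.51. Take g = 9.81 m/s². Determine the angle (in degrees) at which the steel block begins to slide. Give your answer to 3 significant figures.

27.0°

At the threshold of sliding, static friction is at its maximum μ_s N and exactly balances the weight component along the incline: mg sin θ = μ_s mg cos θ.
Hence tan θ = μ_s = 0.51, so θ = arctan(0.51) = 27.0216°.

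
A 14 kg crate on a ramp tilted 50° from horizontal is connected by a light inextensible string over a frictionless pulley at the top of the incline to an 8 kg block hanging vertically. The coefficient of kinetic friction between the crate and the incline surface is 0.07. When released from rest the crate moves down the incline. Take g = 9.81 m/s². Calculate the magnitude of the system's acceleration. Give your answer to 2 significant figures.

0.93 m/s²

For the crate on the incline: the weight component along the slope is m₁g sin 50° = 14 × 9.81 × 0.7660 = 105.202 N and the normal force is N = m₁g cos 50° = 88.280 N.
Kinetic friction opposes the crate's motion down the incline: f = μN = 0.07 × 88.280 = 6.180 N acting up the slope.
Newton's second law for the crate (down-slope positive): 105.202 − 6.180 − T = 14 a. For the hanging block (upward positive): T − 8 × 9.81 = 8 a.
Adding the two equations eliminates T: 20.542 = 22 a, so a = 0.9337 m/s².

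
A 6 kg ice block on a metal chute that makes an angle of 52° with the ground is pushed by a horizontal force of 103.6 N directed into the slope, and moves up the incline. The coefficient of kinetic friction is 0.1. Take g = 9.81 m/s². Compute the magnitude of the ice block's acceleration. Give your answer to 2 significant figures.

0.94 m/s²

The horizontal push has components F cos 52° = 103.6 × 0.6157 = 63.787 N up the incline and F sin 52° = 103.6 × 0.7880 = 81.637 N pressing into the surface.
The normal force is therefore N = mg cos 52° + F sin 52° = 36.240 + 81.637 = 117.877 N, and kinetic friction down the slope is μN = 0.1 × 117.877 = 11.788 N.
Along the incline: F cos 52° − mg sin 52° − μN = ma, so 63.787 − 46.382 − 11.788 = 6 a, giving a = 0.9362 m/s².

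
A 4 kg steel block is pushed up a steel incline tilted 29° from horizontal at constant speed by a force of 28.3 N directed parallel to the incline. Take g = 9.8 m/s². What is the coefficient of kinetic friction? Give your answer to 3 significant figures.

At constant speed ΣF = 0 along the incline. The applied 28.3 N acts up the slope; the weight component mg sin 29° = 19.005 N and kinetic friction μN both act down the slope.
So 28.3 = 19.005 + μ × 34.285, giving μ = (28.3 − 19.005) / 34.285 = 0.2711.

0.271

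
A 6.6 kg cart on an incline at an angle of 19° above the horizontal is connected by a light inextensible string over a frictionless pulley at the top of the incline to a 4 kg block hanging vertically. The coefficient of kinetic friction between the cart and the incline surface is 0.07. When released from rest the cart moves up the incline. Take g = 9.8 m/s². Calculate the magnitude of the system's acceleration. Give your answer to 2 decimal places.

1.31 m/s²

For the cart on the incline: the weight component along the slope is m₁g sin 19° = 6.6 × 9.8 × 0.3256 = 21.060 N and the normal force is N = m₁g cos 19° = 61.156 N.
Kinetic friction opposes the cart's motion up the incline: f = μN = 0.07 × 61.156 = 4.281 N acting down the slope.
Newton's second law for the cart (up-slope positive): T − 21.060 − 4.281 = 6.6 a. For the hanging block (downward positive): 4 × 9.8 − T = 4 a.
Adding the two equations eliminates T: 13.859 = 10.6 a, so a = 1.3075 m/s².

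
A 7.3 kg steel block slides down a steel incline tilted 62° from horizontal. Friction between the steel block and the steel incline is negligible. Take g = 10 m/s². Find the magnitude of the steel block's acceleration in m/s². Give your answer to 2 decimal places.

Resolving the weight along the incline: the component pulling the steel block down the slope is mg sin 62° = 7.3 × 10 × 0.8829 = 64.452 N, and the normal force is N = mg cos 62° = 7.3 × 10 × 0.4695 = 34.273 N.
With no friction the net force along the incline is 64.452 N, so a = g sin 62° = 64.452 / 7.3 = 8.8290 m/s².

8.83 m/s²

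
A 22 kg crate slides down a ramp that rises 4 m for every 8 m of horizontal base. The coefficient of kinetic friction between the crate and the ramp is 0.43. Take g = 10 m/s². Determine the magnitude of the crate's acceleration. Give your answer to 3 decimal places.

0.626 m/s²

Resolving the weight along the incline: the component pulling the crate down the slope is mg sin 26.57° = 22 × 10 × 0.4472 = 98.384 N, and the normal force is N = mg cos 26.57° = 22 × 10 × 0.8944 = 196.768 N.
Kinetic friction acts up the slope with magnitude f = μN = 0.43 × 196.768 = 84.610 N.
Net force along the incline is 98.384 − 84.610 = 13.774 N, so a = 13.774 / 22 = 0.6261 m/s².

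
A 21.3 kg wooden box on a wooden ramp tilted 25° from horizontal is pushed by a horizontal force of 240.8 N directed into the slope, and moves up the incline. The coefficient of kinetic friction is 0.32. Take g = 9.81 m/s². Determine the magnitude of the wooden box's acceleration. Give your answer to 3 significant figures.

The horizontal push has components F cos 25° = 240.8 × 0.9063 = 218.237 N up the incline and F sin 25° = 240.8 × 0.4226 = 101.762 N pressing into the surface.
The normal force is therefore N = mg cos 25° + F sin 25° = 189.374 + 101.762 = 291.136 N, and kinetic friction down the slope is μN = 0.32 × 291.136 = 93.164 N.
Along the incline: F cos 25° − mg sin 25° − μN = ma, so 218.237 − 88.304 − 93.164 = 21.3 a, giving a = 1.7262 m/s².

1.73 m/s²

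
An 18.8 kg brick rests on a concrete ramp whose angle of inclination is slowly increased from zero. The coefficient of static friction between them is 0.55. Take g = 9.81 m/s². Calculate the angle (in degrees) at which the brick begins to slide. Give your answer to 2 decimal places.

At the threshold of sliding, static friction is at its maximum μ_s N and exactly balances the weight component along the incline: mg sin θ = μ_s mg cos θ.
Hence tan θ = μ_s = 0.55, so θ = arctan(0.55) = 28.8108°.

28.81°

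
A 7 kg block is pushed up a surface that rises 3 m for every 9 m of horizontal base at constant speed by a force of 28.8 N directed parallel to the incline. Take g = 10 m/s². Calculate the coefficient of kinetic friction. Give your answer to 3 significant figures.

0.100

At constant speed ΣF = 0 along the incline. The applied 28.8 N acts up the slope; the weight component mg sin 18.43° = 22.136 N and kinetic friction μN both act down the slope.
So 28.8 = 22.136 + μ × 66.408, giving μ = (28.8 − 22.136) / 66.408 = 0.1003.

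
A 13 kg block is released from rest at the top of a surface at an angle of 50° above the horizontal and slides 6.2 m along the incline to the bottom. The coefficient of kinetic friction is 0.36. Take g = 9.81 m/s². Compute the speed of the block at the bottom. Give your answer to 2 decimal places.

8.06 m/s

The weight component along the incline is mg sin 50° = 97.694 N and the normal force is N = mg cos 50° = 81.975 N.
Friction up the slope is f = μN = 0.36 × 81.975 = 29.511 N, so the net downslope force is 97.694 − 29.511 = 68.183 N and a = 68.183 / 13 = 5.2448 m/s².
Starting from rest over a distance of 6.2 m, v² = 2aL = 2 × 5.2448 × 6.2 = 65.0355, so v = 8.0645 m/s.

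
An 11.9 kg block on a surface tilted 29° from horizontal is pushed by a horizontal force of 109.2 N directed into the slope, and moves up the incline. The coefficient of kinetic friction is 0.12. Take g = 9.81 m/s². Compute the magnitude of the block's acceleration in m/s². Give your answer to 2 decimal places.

1.71 m/s²

The horizontal push has components F cos 29° = 109.2 × 0.8746 = 95.506 N up the incline and F sin 29° = 109.2 × 0.4848 = 52.940 N pressing into the surface.
The normal force is therefore N = mg cos 29° + F sin 29° = 102.100 + 52.940 = 155.040 N, and kinetic friction down the slope is μN = 0.12 × 155.040 = 18.605 N.
Along the incline: F cos 29° − mg sin 29° − μN = ma, so 95.506 − 56.595 − 18.605 = 11.9 a, giving a = 1.7064 m/s².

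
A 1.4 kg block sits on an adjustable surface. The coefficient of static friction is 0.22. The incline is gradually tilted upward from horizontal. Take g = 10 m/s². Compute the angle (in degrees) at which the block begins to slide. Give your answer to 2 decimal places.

12.41°

At the threshold of sliding, static friction is at its maximum μ_s N and exactly balances the weight component along the incline: mg sin θ = μ_s mg cos θ.
Hence tan θ = μ_s = 0.22, so θ = arctan(0.22) = 12.4074°.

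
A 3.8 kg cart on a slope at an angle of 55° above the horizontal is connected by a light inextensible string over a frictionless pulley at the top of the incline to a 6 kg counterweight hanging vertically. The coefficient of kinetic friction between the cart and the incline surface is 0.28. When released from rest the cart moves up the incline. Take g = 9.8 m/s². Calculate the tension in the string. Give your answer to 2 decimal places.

For the cart on the incline: the weight component along the slope is m₁g sin 55° = 3.8 × 9.8 × 0.8192 = 30.507 N and the normal force is N = m₁g cos 55° = 21.360 N.
Kinetic friction opposes the cart's motion up the incline: f = μN = 0.28 × 21.360 = 5.981 N acting down the slope.
Newton's second law for the cart (up-slope positive): T − 30.507 − 5.981 = 3.8 a. For the hanging counterweight (downward positive): 6 × 9.8 − T = 6 a.
Adding the two equations eliminates T: 22.312 = 9.8 a, so a = 2.2767 m/s².
Then from the hanging counterweight's equation, T = 6 × (9.8 − 2.2767) = 45.140 N.

45.14 N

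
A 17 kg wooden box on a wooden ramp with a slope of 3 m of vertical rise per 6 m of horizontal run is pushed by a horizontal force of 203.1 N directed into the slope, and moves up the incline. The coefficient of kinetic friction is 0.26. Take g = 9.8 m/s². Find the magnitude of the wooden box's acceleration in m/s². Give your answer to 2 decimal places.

The horizontal push has components F cos 26.57° = 203.1 × 0.8944 = 181.653 N up the incline and F sin 26.57° = 203.1 × 0.4472 = 90.826 N pressing into the surface.
The normal force is therefore N = mg cos 26.57° + F sin 26.57° = 149.007 + 90.826 = 239.833 N, and kinetic friction down the slope is μN = 0.26 × 239.833 = 62.357 N.
Along the incline: F cos 26.57° − mg sin 26.57° − μN = ma, so 181.653 − 74.504 − 62.357 = 17 a, giving a = 2.6348 m/s².

2.63 m/s²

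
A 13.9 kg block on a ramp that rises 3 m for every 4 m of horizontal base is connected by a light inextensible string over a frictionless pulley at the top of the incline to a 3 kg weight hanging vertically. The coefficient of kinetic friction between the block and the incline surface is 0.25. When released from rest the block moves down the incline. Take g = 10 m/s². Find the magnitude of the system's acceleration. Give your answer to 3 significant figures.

For the block on the incline: the weight component along the slope is m₁g sin 36.87° = 13.9 × 10 × 0.6000 = 83.400 N and the normal force is N = m₁g cos 36.87° = 111.200 N.
Kinetic friction opposes the block's motion down the incline: f = μN = 0.25 × 111.200 = 27.800 N acting up the slope.
Newton's second law for the block (down-slope positive): 83.400 − 27.800 − T = 13.9 a. For the hanging weight (upward positive): T − 3 × 10 = 3 a.
Adding the two equations eliminates T: 25.600 = 16.9 a, so a = 1.5148 m/s².

1.51 m/s²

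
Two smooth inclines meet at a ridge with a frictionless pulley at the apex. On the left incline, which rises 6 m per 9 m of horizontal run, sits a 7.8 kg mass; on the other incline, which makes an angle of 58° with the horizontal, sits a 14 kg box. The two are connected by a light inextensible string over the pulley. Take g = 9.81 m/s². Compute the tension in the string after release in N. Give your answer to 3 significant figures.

Resolve each weight along its own incline: the 7.8 kg mass has component 7.8 × 9.81 × sin 33.69° = 42.445 N down its slope, and the 14 kg mass has 14 × 9.81 × sin 58° = 116.471 N down its slope.
The 14 kg side's 116.471 N exceeds the other side's 42.445 N, so that mass slides down and the 7.8 kg mass slides up. Taking that direction as positive, Newton's second law for the whole system gives 116.471 − 42.445 = (7.8 + 14) a, so a = 74.026 / 21.8 = 3.3957 m/s².
For the 7.8 kg mass (up-slope positive): T − 42.445 = 7.8 × 3.3957, so T = 68.931 N.

68.9 N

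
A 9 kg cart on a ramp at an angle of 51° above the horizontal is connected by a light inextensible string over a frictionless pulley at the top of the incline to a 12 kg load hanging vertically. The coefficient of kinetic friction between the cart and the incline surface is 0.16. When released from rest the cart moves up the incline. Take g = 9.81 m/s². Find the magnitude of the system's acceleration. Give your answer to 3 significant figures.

1.92 m/s²

For the cart on the incline: the weight component along the slope is m₁g sin 51° = 9 × 9.81 × 0.7771 = 68.610 N and the normal force is N = m₁g cos 51° = 55.563 N.
Kinetic friction opposes the cart's motion up the incline: f = μN = 0.16 × 55.563 = 8.890 N acting down the slope.
Newton's second law for the cart (up-slope positive): T − 68.610 − 8.890 = 9 a. For the hanging load (downward positive): 12 × 9.81 − T = 12 a.
Adding the two equations eliminates T: 40.220 = 21 a, so a = 1.9152 m/s².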